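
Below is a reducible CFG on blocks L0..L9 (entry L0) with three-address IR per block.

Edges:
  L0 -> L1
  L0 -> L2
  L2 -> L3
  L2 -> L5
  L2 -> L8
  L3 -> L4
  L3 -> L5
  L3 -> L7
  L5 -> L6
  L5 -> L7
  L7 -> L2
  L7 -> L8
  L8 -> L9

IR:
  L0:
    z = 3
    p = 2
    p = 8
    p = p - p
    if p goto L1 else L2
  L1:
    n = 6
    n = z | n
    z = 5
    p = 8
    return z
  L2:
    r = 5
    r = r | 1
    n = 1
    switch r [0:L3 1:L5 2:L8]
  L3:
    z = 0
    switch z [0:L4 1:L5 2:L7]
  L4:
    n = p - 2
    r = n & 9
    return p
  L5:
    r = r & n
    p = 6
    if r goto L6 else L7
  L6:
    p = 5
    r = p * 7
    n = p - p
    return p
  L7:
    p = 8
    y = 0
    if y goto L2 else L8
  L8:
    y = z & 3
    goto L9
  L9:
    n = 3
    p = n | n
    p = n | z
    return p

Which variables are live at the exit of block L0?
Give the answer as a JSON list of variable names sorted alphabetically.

Answer: ["p", "z"]

Derivation:
Per-block:
  L0: {p,z} / ∅
  L1: {n,p,z} / {z}
  L2: {n,r} / ∅
  L3: {z} / ∅
  L4: {n,r} / {p}
  L5: {p,r} / {n,r}
  L6: {n,p,r} / ∅
  L7: {p,y} / ∅
  L8: {y} / {z}
  L9: {n,p} / {z}

Backward fixpoint:
  L0: in=∅ out={p,z}
  L1: in={z} out=∅
  L2: in={p,z} out={n,p,r,z}
  L3: in={n,p,r} out={n,p,r,z}
  L4: in={p} out=∅
  L5: in={n,r,z} out={z}
  L6: in=∅ out=∅
  L7: in={z} out={p,z}
  L8: in={z} out={z}
  L9: in={z} out=∅

live-out(L0) = ["p", "z"]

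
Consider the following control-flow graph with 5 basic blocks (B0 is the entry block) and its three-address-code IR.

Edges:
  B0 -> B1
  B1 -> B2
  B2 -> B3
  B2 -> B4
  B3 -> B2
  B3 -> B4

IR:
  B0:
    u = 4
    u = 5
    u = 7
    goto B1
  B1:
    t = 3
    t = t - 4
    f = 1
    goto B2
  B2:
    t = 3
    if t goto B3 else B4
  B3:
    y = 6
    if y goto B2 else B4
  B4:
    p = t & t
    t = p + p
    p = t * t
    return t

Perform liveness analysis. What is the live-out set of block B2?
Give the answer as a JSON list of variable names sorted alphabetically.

def/use:
  B0: def={u} ue=∅
  B1: def={f,t} ue=∅
  B2: def={t} ue=∅
  B3: def={y} ue=∅
  B4: def={p,t} ue={t}

Backward fixpoint:
  B0 li=∅ lo=∅
  B1 li=∅ lo=∅
  B2 li=∅ lo={t}
  B3 li={t} lo={t}
  B4 li={t} lo=∅

live-out(B2) = ["t"]

Answer: ["t"]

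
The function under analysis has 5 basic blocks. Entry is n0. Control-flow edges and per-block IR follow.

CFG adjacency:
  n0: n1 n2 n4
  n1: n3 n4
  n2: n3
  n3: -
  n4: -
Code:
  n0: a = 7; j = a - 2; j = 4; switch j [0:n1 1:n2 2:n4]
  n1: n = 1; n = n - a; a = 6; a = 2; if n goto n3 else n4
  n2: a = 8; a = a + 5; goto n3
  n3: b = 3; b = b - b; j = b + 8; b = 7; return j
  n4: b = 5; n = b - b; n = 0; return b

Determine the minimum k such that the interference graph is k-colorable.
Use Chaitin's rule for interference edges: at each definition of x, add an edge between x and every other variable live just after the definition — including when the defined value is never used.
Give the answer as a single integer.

Answer: 2

Working:
Block summaries:
  n0: def={a,j} ue=∅
  n1: def={a,n} ue={a}
  n2: def={a} ue=∅
  n3: def={b,j} ue=∅
  n4: def={b,n} ue=∅

Liveness:
  n0: in=∅ out={a}
  n1: in={a} out=∅
  n2: in=∅ out=∅
  n3: in=∅ out=∅
  n4: in=∅ out=∅

Interference:
  a — {j,n}
  b — {j,n}
  j — {a,b}
  n — {a,b}

Registers:
  clique {a,j} ⇒ need ≥ 2
  2-colouring: c0={a,b}  c1={j,n}
  χ = 2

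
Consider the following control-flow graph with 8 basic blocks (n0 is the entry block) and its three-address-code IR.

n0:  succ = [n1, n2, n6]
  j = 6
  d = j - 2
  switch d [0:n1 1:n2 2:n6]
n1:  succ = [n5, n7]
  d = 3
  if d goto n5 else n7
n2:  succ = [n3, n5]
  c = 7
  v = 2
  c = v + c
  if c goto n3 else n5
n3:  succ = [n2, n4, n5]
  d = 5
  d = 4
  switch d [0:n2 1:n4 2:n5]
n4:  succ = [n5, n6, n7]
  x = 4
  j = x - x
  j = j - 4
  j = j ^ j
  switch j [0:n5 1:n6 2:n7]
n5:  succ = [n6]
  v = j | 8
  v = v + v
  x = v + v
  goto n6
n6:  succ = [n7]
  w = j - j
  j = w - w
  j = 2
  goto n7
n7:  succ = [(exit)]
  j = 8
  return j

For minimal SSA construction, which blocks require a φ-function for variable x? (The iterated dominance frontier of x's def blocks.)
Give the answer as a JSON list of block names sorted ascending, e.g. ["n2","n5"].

idom tree: n1←n0 n2←n0 n3←n2 n4←n3 n5←n0 n6←n0 n7←n0
Join-block Dom:
  n2: preds {n0,n3}: {n0} ∩ {n0,n2,n3} = {n0}; idom=n0
  n5: preds {n1,n2,n3,n4}: {n0,n1} ∩ {n0,n2} ∩ {n0,n2,n3} ∩ {n0,n2,n3,n4} = {n0}; idom=n0
  n6: preds {n0,n4,n5}: {n0} ∩ {n0,n2,n3,n4} ∩ {n0,n5} = {n0}; idom=n0
  n7: preds {n1,n4,n6}: {n0,n1} ∩ {n0,n2,n3,n4} ∩ {n0,n6} = {n0}; idom=n0

DF derivation:
  n2←n0: walk · to n0
  n2←n3: walk n3→n2 to n0
  n5←n1: walk n1 to n0
  n5←n2: walk n2 to n0
  n5←n3: walk n3→n2 to n0
  n5←n4: walk n4→n3→n2 to n0
  n6←n0: walk · to n0
  n6←n4: walk n4→n3→n2 to n0
  n6←n5: walk n5 to n0
  n7←n1: walk n1 to n0
  n7←n4: walk n4→n3→n2 to n0
  n7←n6: walk n6 to n0
  n0: DF=∅
  n1: DF={n5,n7}
  n2: DF={n2,n5,n6,n7}
  n3: DF={n2,n5,n6,n7}
  n4: DF={n5,n6,n7}
  n5: DF={n6}
  n6: DF={n7}
  n7: DF=∅

φ for x: defs {n4,n5}
  DF⁺ = {n5,n6,n7}

Answer: ["n5", "n6", "n7"]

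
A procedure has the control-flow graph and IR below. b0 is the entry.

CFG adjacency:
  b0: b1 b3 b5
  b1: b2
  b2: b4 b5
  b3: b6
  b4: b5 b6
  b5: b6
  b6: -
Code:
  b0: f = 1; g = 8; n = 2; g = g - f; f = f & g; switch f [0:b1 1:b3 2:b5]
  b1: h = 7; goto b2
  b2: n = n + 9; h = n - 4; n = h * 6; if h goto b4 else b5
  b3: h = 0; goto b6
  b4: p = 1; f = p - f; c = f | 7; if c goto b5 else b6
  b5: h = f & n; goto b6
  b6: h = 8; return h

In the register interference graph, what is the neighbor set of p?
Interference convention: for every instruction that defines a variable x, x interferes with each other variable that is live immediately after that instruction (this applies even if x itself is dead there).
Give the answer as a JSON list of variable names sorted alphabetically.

Block summaries:
  b0 def {f,g,n} use ∅
  b1 def {h} use ∅
  b2 def {h,n} use {n}
  b3 def {h} use ∅
  b4 def {c,f,p} use {f}
  b5 def {h} use {f,n}
  b6 def {h} use ∅

Liveness:
  b0: in=∅ out={f,n}
  b1: in={f,n} out={f,n}
  b2: in={f,n} out={f,n}
  b3: in=∅ out=∅
  b4: in={f,n} out={f,n}
  b5: in={f,n} out=∅
  b6: in=∅ out=∅

Conflict graph:
  c: {f,n}
  f: {c,g,h,n,p}
  g: {f,n}
  h: {f,n}
  n: {c,f,g,h,p}
  p: {f,n}

N(p) = ["f", "n"]

Answer: ["f", "n"]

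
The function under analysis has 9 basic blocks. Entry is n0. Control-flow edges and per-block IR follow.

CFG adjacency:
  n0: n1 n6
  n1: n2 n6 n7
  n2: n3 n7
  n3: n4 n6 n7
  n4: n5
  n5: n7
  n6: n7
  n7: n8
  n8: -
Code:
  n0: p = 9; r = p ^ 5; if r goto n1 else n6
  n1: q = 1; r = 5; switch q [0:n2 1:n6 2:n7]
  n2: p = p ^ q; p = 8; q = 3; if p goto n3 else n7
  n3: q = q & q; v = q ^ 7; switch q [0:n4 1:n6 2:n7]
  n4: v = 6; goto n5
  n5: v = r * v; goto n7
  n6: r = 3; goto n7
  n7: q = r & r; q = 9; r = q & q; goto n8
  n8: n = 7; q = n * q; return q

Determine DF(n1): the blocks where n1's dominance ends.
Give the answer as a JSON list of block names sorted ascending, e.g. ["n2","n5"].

idom tree: n1←n0 n2←n1 n3←n2 n4←n3 n5←n4 n6←n0 n7←n0 n8←n7
Join-block Dom:
  n6: preds {n0,n1,n3}: {n0} ∩ {n0,n1} ∩ {n0,n1,n2,n3} = {n0}; idom=n0
  n7: preds {n1,n2,n3,n5,n6}: {n0,n1} ∩ {n0,n1,n2} ∩ {n0,n1,n2,n3} ∩ {n0,n1,n2,n3,n4,n5} ∩ {n0,n6} = {n0}; idom=n0

Frontier:
  join n6 pred n0: · stop@n0
  join n6 pred n1: n1 stop@n0
  join n6 pred n3: n3→n2→n1 stop@n0
  join n7 pred n1: n1 stop@n0
  join n7 pred n2: n2→n1 stop@n0
  join n7 pred n3: n3→n2→n1 stop@n0
  join n7 pred n5: n5→n4→n3→n2→n1 stop@n0
  join n7 pred n6: n6 stop@n0
  DF(n0)=∅
  DF(n1)={n6,n7}
  DF(n2)={n6,n7}
  DF(n3)={n6,n7}
  DF(n4)={n7}
  DF(n5)={n7}
  DF(n6)={n7}
  DF(n7)=∅
  DF(n8)=∅

DF(n1) = ["n6", "n7"]

Answer: ["n6", "n7"]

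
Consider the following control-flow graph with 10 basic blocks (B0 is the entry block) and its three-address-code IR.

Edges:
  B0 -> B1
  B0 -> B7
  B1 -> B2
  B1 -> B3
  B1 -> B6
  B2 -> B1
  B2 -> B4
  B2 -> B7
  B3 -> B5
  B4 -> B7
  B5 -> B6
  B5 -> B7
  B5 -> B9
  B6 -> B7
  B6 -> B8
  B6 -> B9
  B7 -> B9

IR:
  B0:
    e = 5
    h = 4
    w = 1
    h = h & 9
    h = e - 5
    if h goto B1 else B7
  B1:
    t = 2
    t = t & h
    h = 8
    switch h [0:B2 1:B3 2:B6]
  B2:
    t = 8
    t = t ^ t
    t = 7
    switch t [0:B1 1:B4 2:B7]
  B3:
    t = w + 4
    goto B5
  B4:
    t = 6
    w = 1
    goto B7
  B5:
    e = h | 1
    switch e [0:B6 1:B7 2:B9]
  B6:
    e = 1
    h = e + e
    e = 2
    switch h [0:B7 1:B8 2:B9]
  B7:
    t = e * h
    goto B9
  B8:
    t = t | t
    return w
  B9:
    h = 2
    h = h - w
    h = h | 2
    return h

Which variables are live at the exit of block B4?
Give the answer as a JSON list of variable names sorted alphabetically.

Block summaries:
  B0: {e,h,w} / ∅
  B1: {h,t} / {h}
  B2: {t} / ∅
  B3: {t} / {w}
  B4: {t,w} / ∅
  B5: {e} / {h}
  B6: {e,h} / ∅
  B7: {t} / {e,h}
  B8: {t} / {t,w}
  B9: {h} / {w}

Live sets:
  B0 li=∅ lo={e,h,w}
  B1 li={e,h,w} lo={e,h,t,w}
  B2 li={e,h,w} lo={e,h,w}
  B3 li={h,w} lo={h,t,w}
  B4 li={e,h} lo={e,h,w}
  B5 li={h,t,w} lo={e,h,t,w}
  B6 li={t,w} lo={e,h,t,w}
  B7 li={e,h,w} lo={w}
  B8 li={t,w} lo=∅
  B9 li={w} lo=∅

live-out(B4) = ["e", "h", "w"]

Answer: ["e", "h", "w"]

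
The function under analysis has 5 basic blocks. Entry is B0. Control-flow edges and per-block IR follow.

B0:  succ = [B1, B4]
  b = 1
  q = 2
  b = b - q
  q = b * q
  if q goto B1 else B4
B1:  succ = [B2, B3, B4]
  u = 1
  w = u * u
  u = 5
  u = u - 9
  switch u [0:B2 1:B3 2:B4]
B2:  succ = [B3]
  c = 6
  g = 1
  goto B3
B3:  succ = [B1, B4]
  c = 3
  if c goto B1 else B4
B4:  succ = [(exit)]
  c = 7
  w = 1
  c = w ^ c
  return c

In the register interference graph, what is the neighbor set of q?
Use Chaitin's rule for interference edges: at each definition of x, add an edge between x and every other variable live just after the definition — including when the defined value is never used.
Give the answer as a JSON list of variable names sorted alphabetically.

Per-block:
  B0 def {b,q} use ∅
  B1 def {u,w} use ∅
  B2 def {c,g} use ∅
  B3 def {c} use ∅
  B4 def {c,w} use ∅

Backward fixpoint:
  B0: in=∅ out=∅
  B1: in=∅ out=∅
  B2: in=∅ out=∅
  B3: in=∅ out=∅
  B4: in=∅ out=∅

Interfere edges:
  b: {q}
  c: {w}
  g: ∅
  q: {b}
  u: ∅
  w: {c}

N(q) = ["b"]

Answer: ["b"]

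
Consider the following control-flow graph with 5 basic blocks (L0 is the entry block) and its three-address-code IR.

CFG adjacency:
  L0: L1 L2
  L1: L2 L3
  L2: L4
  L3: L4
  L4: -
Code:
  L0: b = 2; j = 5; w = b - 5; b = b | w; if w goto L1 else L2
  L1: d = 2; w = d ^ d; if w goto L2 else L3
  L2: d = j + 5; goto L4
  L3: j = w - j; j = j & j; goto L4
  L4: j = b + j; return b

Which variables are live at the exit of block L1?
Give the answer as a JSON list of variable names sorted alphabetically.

Answer: ["b", "j", "w"]

Working:
Block summaries:
  L0: {b,j,w} / ∅
  L1: {d,w} / ∅
  L2: {d} / {j}
  L3: {j} / {j,w}
  L4: {j} / {b,j}

Liveness:
  L0 li=∅ lo={b,j}
  L1 li={b,j} lo={b,j,w}
  L2 li={b,j} lo={b,j}
  L3 li={b,j,w} lo={b,j}
  L4 li={b,j} lo=∅

live-out(L1) = ["b", "j", "w"]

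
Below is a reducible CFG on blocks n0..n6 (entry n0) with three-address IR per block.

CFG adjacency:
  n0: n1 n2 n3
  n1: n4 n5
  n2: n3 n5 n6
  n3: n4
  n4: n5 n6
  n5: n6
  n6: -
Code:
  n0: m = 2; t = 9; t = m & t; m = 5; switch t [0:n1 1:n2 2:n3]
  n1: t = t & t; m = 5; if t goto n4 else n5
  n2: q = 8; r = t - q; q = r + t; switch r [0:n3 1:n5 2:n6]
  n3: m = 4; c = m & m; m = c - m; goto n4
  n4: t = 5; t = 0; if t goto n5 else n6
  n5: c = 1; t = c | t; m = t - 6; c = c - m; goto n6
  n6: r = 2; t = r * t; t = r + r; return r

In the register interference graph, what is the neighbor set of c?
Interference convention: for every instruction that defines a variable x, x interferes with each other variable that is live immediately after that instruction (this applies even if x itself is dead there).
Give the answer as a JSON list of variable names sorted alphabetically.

Answer: ["m", "t"]

Working:
Per-block:
  n0: def={m,t} ue=∅
  n1: def={m,t} ue={t}
  n2: def={q,r} ue={t}
  n3: def={c,m} ue=∅
  n4: def={t} ue=∅
  n5: def={c,m,t} ue={t}
  n6: def={r,t} ue={t}

Liveness:
  n0: in=∅ out={t}
  n1: in={t} out={t}
  n2: in={t} out={t}
  n3: in=∅ out=∅
  n4: in=∅ out={t}
  n5: in={t} out={t}
  n6: in={t} out=∅

Interference:
  c — {m,t}
  m — {c,t}
  q — {r,t}
  r — {q,t}
  t — {c,m,q,r}

N(c) = ["m", "t"]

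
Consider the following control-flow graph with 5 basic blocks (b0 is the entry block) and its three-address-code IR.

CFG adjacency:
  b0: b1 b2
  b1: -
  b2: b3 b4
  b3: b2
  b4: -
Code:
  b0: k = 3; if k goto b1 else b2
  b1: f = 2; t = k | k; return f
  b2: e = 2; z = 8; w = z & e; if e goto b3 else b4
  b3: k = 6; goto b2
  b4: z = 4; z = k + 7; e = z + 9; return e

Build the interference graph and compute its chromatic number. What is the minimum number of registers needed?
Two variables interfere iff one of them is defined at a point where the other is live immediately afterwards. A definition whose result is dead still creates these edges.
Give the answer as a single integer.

Answer: 3

Working:
Per-block:
  b0 def {k} use ∅
  b1 def {f,t} use {k}
  b2 def {e,w,z} use ∅
  b3 def {k} use ∅
  b4 def {e,z} use {k}

Backward fixpoint:
  live b0: ∅→{k}
  live b1: {k}→∅
  live b2: {k}→{k}
  live b3: ∅→{k}
  live b4: {k}→∅

Interfere edges:
  e↔{k,w,z}
  f↔{k,t}
  k↔{e,f,w,z}
  t↔{f}
  w↔{e,k}
  z↔{e,k}

Registers:
  lower bound: {e,k,w} mutually conflict ⇒ χ ≥ 3
  assign e→c1 f→c1 k→c0 t→c0 w→c2 z→c2 — no edge inside a register ⇒ χ ≤ 3
  χ = 3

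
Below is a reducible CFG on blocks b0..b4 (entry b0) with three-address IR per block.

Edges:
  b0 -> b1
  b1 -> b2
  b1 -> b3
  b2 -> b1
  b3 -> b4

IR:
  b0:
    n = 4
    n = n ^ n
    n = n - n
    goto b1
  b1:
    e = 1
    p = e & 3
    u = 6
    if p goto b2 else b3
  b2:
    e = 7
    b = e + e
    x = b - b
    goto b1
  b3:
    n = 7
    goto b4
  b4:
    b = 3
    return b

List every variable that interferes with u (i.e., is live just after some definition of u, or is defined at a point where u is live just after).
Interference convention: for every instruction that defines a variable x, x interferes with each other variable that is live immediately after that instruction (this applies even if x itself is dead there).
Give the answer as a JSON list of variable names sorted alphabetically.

Per-block:
  b0: def={n} ue=∅
  b1: def={e,p,u} ue=∅
  b2: def={b,e,x} ue=∅
  b3: def={n} ue=∅
  b4: def={b} ue=∅

Backward fixpoint:
  live b0: ∅→∅
  live b1: ∅→∅
  live b2: ∅→∅
  live b3: ∅→∅
  live b4: ∅→∅

Conflict graph:
  b: ∅
  e: ∅
  n: ∅
  p: {u}
  u: {p}
  x: ∅

N(u) = ["p"]

Answer: ["p"]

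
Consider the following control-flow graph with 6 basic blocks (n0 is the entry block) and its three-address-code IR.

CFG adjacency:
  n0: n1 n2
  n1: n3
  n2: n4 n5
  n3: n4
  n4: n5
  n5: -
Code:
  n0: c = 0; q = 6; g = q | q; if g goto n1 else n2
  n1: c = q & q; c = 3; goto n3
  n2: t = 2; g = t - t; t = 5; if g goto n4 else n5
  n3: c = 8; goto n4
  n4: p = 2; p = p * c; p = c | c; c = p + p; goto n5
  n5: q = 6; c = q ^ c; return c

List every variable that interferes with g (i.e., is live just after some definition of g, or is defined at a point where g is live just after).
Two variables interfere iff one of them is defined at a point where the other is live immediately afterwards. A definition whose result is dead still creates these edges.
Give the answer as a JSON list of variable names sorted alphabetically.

Per-block:
  n0: {c,g,q} / ∅
  n1: {c} / {q}
  n2: {g,t} / ∅
  n3: {c} / ∅
  n4: {c,p} / {c}
  n5: {c,q} / {c}

Live sets:
  n0 li=∅ lo={c,q}
  n1 li={q} lo=∅
  n2 li={c} lo={c}
  n3 li=∅ lo={c}
  n4 li={c} lo={c}
  n5 li={c} lo=∅

Conflict graph:
  c↔{g,p,q,t}
  g↔{c,q,t}
  p↔{c}
  q↔{c,g}
  t↔{c,g}

N(g) = ["c", "q", "t"]

Answer: ["c", "q", "t"]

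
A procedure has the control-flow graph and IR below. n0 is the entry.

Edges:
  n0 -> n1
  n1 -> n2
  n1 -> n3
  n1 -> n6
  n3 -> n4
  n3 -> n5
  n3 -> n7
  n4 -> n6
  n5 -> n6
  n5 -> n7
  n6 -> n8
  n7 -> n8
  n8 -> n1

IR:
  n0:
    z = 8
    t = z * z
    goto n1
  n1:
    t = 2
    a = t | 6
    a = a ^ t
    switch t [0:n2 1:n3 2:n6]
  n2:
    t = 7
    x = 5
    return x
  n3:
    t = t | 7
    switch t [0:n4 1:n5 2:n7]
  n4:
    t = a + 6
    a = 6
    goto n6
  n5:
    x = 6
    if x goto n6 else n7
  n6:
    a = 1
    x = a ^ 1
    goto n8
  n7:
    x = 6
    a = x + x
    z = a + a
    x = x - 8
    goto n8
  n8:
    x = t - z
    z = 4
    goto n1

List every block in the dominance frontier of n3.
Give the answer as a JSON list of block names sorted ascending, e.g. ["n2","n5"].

Answer: ["n6", "n8"]

Derivation:
idom tree: n1←n0 n2←n1 n3←n1 n4←n3 n5←n3 n6←n1 n7←n3 n8←n1
Dom at joins:
  n1: preds {n0,n8}: {n0} ∩ {n0,n1,n8} = {n0}; idom=n0
  n6: preds {n1,n4,n5}: {n0,n1} ∩ {n0,n1,n3,n4} ∩ {n0,n1,n3,n5} = {n0,n1}; idom=n1
  n7: preds {n3,n5}: {n0,n1,n3} ∩ {n0,n1,n3,n5} = {n0,n1,n3}; idom=n3
  n8: preds {n6,n7}: {n0,n1,n6} ∩ {n0,n1,n3,n7} = {n0,n1}; idom=n1

Frontier:
  n1←n0: walk · to n0
  n1←n8: walk n8→n1 to n0
  n6←n1: walk · to n1
  n6←n4: walk n4→n3 to n1
  n6←n5: walk n5→n3 to n1
  n7←n3: walk · to n3
  n7←n5: walk n5 to n3
  n8←n6: walk n6 to n1
  n8←n7: walk n7→n3 to n1
  n0 → ∅
  n1 → {n1}
  n2 → ∅
  n3 → {n6,n8}
  n4 → {n6}
  n5 → {n6,n7}
  n6 → {n8}
  n7 → {n8}
  n8 → {n1}

DF(n3) = ["n6", "n8"]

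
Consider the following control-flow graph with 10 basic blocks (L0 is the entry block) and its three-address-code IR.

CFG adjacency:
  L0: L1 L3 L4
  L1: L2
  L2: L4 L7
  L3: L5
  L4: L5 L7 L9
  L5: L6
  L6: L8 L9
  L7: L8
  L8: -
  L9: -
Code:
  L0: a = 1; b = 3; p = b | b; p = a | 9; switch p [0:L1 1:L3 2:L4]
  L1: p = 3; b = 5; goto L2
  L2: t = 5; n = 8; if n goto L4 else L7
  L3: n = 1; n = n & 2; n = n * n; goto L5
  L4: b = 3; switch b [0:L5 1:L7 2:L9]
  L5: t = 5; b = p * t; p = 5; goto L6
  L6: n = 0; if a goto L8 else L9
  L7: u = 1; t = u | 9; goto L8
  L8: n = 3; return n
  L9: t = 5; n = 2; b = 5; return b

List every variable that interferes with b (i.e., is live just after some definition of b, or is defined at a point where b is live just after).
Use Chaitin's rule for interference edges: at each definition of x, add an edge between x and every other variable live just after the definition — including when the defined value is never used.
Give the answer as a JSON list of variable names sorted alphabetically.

Per-block:
  L0: {a,b,p} / ∅
  L1: {b,p} / ∅
  L2: {n,t} / ∅
  L3: {n} / ∅
  L4: {b} / ∅
  L5: {b,p,t} / {p}
  L6: {n} / {a}
  L7: {t,u} / ∅
  L8: {n} / ∅
  L9: {b,n,t} / ∅

Liveness:
  L0 li=∅ lo={a,p}
  L1 li={a} lo={a,p}
  L2 li={a,p} lo={a,p}
  L3 li={a,p} lo={a,p}
  L4 li={a,p} lo={a,p}
  L5 li={a,p} lo={a}
  L6 li={a} lo=∅
  L7 li=∅ lo=∅
  L8 li=∅ lo=∅
  L9 li=∅ lo=∅

Conflict graph:
  a↔{b,n,p,t}
  b↔{a,p}
  n↔{a,p}
  p↔{a,b,n,t}
  t↔{a,p}
  u↔∅

N(b) = ["a", "p"]

Answer: ["a", "p"]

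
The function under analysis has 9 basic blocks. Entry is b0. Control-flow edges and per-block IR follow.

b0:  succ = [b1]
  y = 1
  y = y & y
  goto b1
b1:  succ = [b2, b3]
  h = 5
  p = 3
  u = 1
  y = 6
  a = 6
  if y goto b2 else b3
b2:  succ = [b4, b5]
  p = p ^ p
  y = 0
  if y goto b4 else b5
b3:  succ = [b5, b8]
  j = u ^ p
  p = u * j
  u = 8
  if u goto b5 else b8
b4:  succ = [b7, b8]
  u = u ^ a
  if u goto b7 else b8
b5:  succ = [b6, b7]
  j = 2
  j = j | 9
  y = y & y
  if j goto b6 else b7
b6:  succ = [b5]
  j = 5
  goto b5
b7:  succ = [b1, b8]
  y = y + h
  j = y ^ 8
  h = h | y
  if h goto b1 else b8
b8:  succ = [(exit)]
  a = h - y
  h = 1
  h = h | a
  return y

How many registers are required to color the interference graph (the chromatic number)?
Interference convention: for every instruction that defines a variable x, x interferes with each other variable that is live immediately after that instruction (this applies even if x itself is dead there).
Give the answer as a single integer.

Answer: 5

Derivation:
Block summaries:
  b0: def={y} ue=∅
  b1: def={a,h,p,u,y} ue=∅
  b2: def={p,y} ue={p}
  b3: def={j,p,u} ue={p,u}
  b4: def={u} ue={a,u}
  b5: def={j,y} ue={y}
  b6: def={j} ue=∅
  b7: def={h,j,y} ue={h,y}
  b8: def={a,h} ue={h,y}

Live sets:
  live b0: ∅→∅
  live b1: ∅→{a,h,p,u,y}
  live b2: {a,h,p,u}→{a,h,u,y}
  live b3: {h,p,u,y}→{h,y}
  live b4: {a,h,u,y}→{h,y}
  live b5: {h,y}→{h,y}
  live b6: {h,y}→{h,y}
  live b7: {h,y}→{h,y}
  live b8: {h,y}→∅

Interfere edges:
  a: {h,p,u,y}
  h: {a,j,p,u,y}
  j: {h,u,y}
  p: {a,h,u,y}
  u: {a,h,j,p,y}
  y: {a,h,j,p,u}

Chromatic number:
  lower bound: {a,h,p,u,y} mutually conflict ⇒ χ ≥ 5
  5-colouring: c0={h}  c1={u}  c2={y}  c3={a,j}  c4={p}
  χ = 5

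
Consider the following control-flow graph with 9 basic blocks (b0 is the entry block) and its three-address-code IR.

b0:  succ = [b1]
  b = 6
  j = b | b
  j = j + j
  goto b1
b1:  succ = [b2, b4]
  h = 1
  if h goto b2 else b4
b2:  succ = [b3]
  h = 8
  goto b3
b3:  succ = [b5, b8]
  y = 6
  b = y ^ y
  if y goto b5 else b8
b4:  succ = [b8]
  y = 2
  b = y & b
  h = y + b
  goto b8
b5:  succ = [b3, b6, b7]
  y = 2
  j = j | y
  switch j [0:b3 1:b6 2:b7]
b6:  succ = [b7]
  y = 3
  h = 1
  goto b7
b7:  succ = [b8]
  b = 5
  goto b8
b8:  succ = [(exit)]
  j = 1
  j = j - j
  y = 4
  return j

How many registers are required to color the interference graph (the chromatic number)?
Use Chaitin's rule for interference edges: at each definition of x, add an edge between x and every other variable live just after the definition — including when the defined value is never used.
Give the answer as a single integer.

Block summaries:
  b0: {b,j} / ∅
  b1: {h} / ∅
  b2: {h} / ∅
  b3: {b,y} / ∅
  b4: {b,h,y} / {b}
  b5: {j,y} / {j}
  b6: {h,y} / ∅
  b7: {b} / ∅
  b8: {j,y} / ∅

Liveness:
  live b0: ∅→{b,j}
  live b1: {b,j}→{b,j}
  live b2: {j}→{j}
  live b3: {j}→{j}
  live b4: {b}→∅
  live b5: {j}→{j}
  live b6: ∅→∅
  live b7: ∅→∅
  live b8: ∅→∅

Interfere edges:
  b↔{h,j,y}
  h↔{b,j}
  j↔{b,h,y}
  y↔{b,j}

Colouring:
  lower bound: {b,h,j} mutually conflict ⇒ χ ≥ 3
  3-colouring: c0={b}  c1={j}  c2={h,y}
  χ = 3

Answer: 3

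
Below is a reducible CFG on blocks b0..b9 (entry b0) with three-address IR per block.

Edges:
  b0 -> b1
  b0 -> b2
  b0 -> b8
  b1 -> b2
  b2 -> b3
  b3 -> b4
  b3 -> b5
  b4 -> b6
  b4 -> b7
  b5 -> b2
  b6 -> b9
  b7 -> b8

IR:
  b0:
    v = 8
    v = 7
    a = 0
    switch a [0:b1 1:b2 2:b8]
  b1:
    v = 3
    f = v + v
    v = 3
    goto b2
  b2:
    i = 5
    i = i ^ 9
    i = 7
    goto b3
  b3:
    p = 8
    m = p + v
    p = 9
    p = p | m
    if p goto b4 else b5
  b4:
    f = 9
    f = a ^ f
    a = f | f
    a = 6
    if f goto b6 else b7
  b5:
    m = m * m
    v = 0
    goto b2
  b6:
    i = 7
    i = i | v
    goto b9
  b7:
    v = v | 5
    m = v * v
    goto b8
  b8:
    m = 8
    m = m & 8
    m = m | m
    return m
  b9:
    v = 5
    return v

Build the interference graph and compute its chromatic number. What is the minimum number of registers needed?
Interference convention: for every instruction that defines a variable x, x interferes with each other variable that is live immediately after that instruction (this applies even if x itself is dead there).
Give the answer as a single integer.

def/use:
  b0 def {a,v} use ∅
  b1 def {f,v} use ∅
  b2 def {i} use ∅
  b3 def {m,p} use {v}
  b4 def {a,f} use {a}
  b5 def {m,v} use {m}
  b6 def {i} use {v}
  b7 def {m,v} use {v}
  b8 def {m} use ∅
  b9 def {v} use ∅

Live sets:
  b0: in=∅ out={a,v}
  b1: in={a} out={a,v}
  b2: in={a,v} out={a,v}
  b3: in={a,v} out={a,m,v}
  b4: in={a,v} out={v}
  b5: in={a,m} out={a,v}
  b6: in={v} out=∅
  b7: in={v} out=∅
  b8: in=∅ out=∅
  b9: in=∅ out=∅

Interfere edges:
  a↔{f,i,m,p,v}
  f↔{a,v}
  i↔{a,v}
  m↔{a,p,v}
  p↔{a,m,v}
  v↔{a,f,i,m,p}

Chromatic number:
  lower bound: {a,m,p,v} mutually conflict ⇒ χ ≥ 4
  assign a→c0 f→c2 i→c2 m→c2 p→c3 v→c1 — no edge inside a register ⇒ χ ≤ 4
  χ = 4

Answer: 4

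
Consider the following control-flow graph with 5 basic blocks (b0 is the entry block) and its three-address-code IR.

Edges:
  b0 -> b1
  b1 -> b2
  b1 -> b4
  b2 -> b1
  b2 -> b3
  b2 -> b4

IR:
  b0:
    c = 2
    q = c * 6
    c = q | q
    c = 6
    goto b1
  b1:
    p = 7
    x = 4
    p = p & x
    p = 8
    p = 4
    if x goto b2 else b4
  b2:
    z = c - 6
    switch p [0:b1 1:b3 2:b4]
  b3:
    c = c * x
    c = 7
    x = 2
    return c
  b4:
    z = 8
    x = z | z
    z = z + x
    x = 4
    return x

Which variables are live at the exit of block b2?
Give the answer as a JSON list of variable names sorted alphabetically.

Block summaries:
  b0: {c,q} / ∅
  b1: {p,x} / ∅
  b2: {z} / {c,p}
  b3: {c,x} / {c,x}
  b4: {x,z} / ∅

Liveness:
  b0 li=∅ lo={c}
  b1 li={c} lo={c,p,x}
  b2 li={c,p,x} lo={c,x}
  b3 li={c,x} lo=∅
  b4 li=∅ lo=∅

live-out(b2) = ["c", "x"]

Answer: ["c", "x"]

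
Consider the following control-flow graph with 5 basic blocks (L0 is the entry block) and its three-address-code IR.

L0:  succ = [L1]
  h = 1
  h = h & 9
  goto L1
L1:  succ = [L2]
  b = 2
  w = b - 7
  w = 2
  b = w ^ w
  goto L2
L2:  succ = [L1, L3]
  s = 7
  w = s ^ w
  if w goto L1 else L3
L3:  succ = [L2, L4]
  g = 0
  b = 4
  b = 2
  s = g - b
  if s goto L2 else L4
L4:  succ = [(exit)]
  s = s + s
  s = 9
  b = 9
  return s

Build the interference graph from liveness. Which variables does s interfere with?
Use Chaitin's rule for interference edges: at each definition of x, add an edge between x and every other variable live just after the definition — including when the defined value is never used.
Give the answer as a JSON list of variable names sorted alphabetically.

Answer: ["b", "w"]

Derivation:
def/use:
  L0: {h} / ∅
  L1: {b,w} / ∅
  L2: {s,w} / {w}
  L3: {b,g,s} / ∅
  L4: {b,s} / {s}

Liveness:
  L0: in=∅ out=∅
  L1: in=∅ out={w}
  L2: in={w} out={w}
  L3: in={w} out={s,w}
  L4: in={s} out=∅

Conflict graph:
  b — {g,s,w}
  g — {b,w}
  h — ∅
  s — {b,w}
  w — {b,g,s}

N(s) = ["b", "w"]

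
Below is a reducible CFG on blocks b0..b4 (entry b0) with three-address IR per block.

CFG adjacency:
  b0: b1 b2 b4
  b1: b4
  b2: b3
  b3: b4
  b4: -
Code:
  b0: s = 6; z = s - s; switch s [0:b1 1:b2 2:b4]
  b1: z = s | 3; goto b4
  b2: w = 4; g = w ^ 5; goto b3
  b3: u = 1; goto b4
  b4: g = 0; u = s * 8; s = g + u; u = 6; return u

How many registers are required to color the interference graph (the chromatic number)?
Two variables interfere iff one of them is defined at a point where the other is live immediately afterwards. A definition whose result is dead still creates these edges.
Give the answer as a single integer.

Answer: 3

Analysis:
def/use:
  b0: {s,z} / ∅
  b1: {z} / {s}
  b2: {g,w} / ∅
  b3: {u} / ∅
  b4: {g,s,u} / {s}

Backward fixpoint:
  b0 li=∅ lo={s}
  b1 li={s} lo={s}
  b2 li={s} lo={s}
  b3 li={s} lo={s}
  b4 li={s} lo=∅

Conflict graph:
  g — {s,u}
  s — {g,u,w,z}
  u — {g,s}
  w — {s}
  z — {s}

Colouring:
  {g,s,u} pairwise interfere (3-clique) ⇒ χ ≥ 3
  assign g→c1 s→c0 u→c2 w→c1 z→c1 — no edge inside a register ⇒ χ ≤ 3
  χ = 3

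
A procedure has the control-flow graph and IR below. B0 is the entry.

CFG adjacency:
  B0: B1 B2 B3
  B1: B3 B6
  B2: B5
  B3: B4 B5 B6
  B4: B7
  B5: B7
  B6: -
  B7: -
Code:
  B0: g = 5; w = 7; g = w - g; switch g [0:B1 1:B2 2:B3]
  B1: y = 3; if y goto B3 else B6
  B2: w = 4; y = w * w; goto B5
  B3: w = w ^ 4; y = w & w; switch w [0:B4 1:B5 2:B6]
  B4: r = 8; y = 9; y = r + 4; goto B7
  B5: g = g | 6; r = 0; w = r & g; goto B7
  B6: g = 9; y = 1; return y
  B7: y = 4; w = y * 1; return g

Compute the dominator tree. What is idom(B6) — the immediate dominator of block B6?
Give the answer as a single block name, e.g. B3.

Answer: B0

Working:
idom tree: B1←B0 B2←B0 B3←B0 B4←B3 B5←B0 B6←B0 B7←B0
Dom∩ at merges:
  B3: preds {B0,B1}: {B0} ∩ {B0,B1} = {B0}; idom=B0
  B5: preds {B2,B3}: {B0,B2} ∩ {B0,B3} = {B0}; idom=B0
  B6: preds {B1,B3}: {B0,B1} ∩ {B0,B3} = {B0}; idom=B0
  B7: preds {B4,B5}: {B0,B3,B4} ∩ {B0,B5} = {B0}; idom=B0

idom(B6) = B0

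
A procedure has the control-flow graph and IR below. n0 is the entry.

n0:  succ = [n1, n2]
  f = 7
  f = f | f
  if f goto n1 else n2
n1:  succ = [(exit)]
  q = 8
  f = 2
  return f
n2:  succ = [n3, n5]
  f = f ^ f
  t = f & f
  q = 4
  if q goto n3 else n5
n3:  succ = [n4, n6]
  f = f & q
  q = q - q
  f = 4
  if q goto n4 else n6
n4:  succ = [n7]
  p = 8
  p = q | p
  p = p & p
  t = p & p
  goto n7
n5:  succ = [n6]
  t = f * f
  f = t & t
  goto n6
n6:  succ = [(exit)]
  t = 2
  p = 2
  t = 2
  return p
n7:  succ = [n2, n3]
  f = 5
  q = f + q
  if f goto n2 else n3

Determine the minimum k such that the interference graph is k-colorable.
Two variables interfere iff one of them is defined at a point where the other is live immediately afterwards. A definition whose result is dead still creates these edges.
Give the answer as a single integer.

Block summaries:
  n0: def={f} ue=∅
  n1: def={f,q} ue=∅
  n2: def={f,q,t} ue={f}
  n3: def={f,q} ue={f,q}
  n4: def={p,t} ue={q}
  n5: def={f,t} ue={f}
  n6: def={p,t} ue=∅
  n7: def={f,q} ue={q}

Liveness:
  n0: in=∅ out={f}
  n1: in=∅ out=∅
  n2: in={f} out={f,q}
  n3: in={f,q} out={q}
  n4: in={q} out={q}
  n5: in={f} out=∅
  n6: in=∅ out=∅
  n7: in={q} out={f,q}

Conflict graph:
  f: {q,t}
  p: {q,t}
  q: {f,p,t}
  t: {f,p,q}

Registers:
  clique {f,q,t} ⇒ need ≥ 3
  assign f→c2 p→c2 q→c0 t→c1 — no edge inside a register ⇒ χ ≤ 3
  χ = 3

Answer: 3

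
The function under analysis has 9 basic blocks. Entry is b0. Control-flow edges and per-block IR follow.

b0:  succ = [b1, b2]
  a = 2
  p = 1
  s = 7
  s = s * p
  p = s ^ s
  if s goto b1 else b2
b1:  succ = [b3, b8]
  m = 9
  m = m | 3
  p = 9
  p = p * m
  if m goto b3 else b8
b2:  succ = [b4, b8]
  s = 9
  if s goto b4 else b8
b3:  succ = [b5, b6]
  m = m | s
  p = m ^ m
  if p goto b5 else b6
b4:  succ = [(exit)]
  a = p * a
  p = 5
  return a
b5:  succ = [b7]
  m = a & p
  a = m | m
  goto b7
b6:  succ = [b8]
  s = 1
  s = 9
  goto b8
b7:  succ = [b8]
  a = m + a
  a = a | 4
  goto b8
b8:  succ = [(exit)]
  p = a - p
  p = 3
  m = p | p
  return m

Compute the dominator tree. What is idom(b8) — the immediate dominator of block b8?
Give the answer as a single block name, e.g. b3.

Answer: b0

Working:
idom tree: b1←b0 b2←b0 b3←b1 b4←b2 b5←b3 b6←b3 b7←b5 b8←b0
Dom at joins:
  b8: preds {b1,b2,b6,b7}: {b0,b1} ∩ {b0,b2} ∩ {b0,b1,b3,b6} ∩ {b0,b1,b3,b5,b7} = {b0}; idom=b0

idom(b8) = b0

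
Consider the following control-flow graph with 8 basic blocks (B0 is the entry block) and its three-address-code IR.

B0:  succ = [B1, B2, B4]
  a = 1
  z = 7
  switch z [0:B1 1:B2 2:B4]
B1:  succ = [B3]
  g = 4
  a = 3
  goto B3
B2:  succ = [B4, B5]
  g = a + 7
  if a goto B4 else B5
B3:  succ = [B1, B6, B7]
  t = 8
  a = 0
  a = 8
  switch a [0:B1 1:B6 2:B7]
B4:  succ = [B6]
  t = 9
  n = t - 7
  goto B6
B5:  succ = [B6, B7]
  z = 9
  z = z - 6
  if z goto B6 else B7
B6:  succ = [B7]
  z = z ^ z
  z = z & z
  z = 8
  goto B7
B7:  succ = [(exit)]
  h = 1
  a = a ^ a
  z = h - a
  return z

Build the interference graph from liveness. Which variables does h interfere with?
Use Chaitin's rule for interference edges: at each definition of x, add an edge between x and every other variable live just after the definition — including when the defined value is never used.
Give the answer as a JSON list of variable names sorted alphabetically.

Answer: ["a"]

Derivation:
def/use:
  B0: {a,z} / ∅
  B1: {a,g} / ∅
  B2: {g} / {a}
  B3: {a,t} / ∅
  B4: {n,t} / ∅
  B5: {z} / ∅
  B6: {z} / {z}
  B7: {a,h,z} / {a}

Live sets:
  B0 li=∅ lo={a,z}
  B1 li={z} lo={z}
  B2 li={a,z} lo={a,z}
  B3 li={z} lo={a,z}
  B4 li={a,z} lo={a,z}
  B5 li={a} lo={a,z}
  B6 li={a,z} lo={a}
  B7 li={a} lo=∅

Interference:
  a: {g,h,n,t,z}
  g: {a,z}
  h: {a}
  n: {a,z}
  t: {a,z}
  z: {a,g,n,t}

N(h) = ["a"]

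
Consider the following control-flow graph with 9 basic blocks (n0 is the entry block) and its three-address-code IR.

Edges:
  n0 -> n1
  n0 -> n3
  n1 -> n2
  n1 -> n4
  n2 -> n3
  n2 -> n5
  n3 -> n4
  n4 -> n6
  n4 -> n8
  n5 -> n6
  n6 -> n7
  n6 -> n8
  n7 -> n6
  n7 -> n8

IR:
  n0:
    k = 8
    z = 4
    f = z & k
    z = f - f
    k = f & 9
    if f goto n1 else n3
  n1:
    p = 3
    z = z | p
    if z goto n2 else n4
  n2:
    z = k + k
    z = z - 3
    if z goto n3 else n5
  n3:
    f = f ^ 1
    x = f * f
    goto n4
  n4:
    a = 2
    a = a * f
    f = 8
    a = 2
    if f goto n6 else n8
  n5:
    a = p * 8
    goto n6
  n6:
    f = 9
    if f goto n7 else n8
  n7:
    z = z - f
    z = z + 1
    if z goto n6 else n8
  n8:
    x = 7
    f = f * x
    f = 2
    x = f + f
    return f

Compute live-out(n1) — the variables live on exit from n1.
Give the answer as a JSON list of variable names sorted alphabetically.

def/use:
  n0 def {f,k,z} use ∅
  n1 def {p,z} use {z}
  n2 def {z} use {k}
  n3 def {f,x} use {f}
  n4 def {a,f} use {f}
  n5 def {a} use {p}
  n6 def {f} use ∅
  n7 def {z} use {f,z}
  n8 def {f,x} use {f}

Live sets:
  live n0: ∅→{f,k,z}
  live n1: {f,k,z}→{f,k,p,z}
  live n2: {f,k,p}→{f,p,z}
  live n3: {f,z}→{f,z}
  live n4: {f,z}→{f,z}
  live n5: {p,z}→{z}
  live n6: {z}→{f,z}
  live n7: {f,z}→{f,z}
  live n8: {f}→∅

live-out(n1) = ["f", "k", "p", "z"]

Answer: ["f", "k", "p", "z"]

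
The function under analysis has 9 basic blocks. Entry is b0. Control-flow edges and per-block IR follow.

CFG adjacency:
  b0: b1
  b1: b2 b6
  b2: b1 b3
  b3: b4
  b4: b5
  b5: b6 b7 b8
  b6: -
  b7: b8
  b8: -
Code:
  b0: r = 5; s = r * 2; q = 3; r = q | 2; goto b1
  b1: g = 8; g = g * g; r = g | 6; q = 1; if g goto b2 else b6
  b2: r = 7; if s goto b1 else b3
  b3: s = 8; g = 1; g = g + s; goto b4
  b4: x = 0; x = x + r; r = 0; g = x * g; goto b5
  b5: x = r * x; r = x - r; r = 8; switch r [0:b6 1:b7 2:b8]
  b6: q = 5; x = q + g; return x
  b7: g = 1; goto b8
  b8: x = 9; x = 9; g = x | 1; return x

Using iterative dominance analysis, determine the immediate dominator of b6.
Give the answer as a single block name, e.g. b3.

idom tree: b1←b0 b2←b1 b3←b2 b4←b3 b5←b4 b6←b1 b7←b5 b8←b5
Join-block Dom:
  b1: preds {b0,b2}: {b0} ∩ {b0,b1,b2} = {b0}; idom=b0
  b6: preds {b1,b5}: {b0,b1} ∩ {b0,b1,b2,b3,b4,b5} = {b0,b1}; idom=b1
  b8: preds {b5,b7}: {b0,b1,b2,b3,b4,b5} ∩ {b0,b1,b2,b3,b4,b5,b7} = {b0,b1,b2,b3,b4,b5}; idom=b5

idom(b6) = b1

Answer: b1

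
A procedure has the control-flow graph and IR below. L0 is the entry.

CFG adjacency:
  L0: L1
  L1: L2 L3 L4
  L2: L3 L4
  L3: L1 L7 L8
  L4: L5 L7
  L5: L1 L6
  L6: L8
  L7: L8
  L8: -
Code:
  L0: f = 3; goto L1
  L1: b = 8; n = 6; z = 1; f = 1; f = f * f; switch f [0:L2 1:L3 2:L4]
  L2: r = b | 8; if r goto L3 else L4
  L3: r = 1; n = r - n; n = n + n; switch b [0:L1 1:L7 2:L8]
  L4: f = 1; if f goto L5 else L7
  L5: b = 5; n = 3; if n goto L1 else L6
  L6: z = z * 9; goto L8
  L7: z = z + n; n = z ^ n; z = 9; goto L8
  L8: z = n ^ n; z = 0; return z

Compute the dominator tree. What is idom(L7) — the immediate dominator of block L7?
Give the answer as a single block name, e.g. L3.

idom tree: L1←L0 L2←L1 L3←L1 L4←L1 L5←L4 L6←L5 L7←L1 L8←L1
Join-block Dom:
  L1: preds {L0,L3,L5}: {L0} ∩ {L0,L1,L3} ∩ {L0,L1,L4,L5} = {L0}; idom=L0
  L3: preds {L1,L2}: {L0,L1} ∩ {L0,L1,L2} = {L0,L1}; idom=L1
  L4: preds {L1,L2}: {L0,L1} ∩ {L0,L1,L2} = {L0,L1}; idom=L1
  L7: preds {L3,L4}: {L0,L1,L3} ∩ {L0,L1,L4} = {L0,L1}; idom=L1
  L8: preds {L3,L6,L7}: {L0,L1,L3} ∩ {L0,L1,L4,L5,L6} ∩ {L0,L1,L7} = {L0,L1}; idom=L1

idom(L7) = L1

Answer: L1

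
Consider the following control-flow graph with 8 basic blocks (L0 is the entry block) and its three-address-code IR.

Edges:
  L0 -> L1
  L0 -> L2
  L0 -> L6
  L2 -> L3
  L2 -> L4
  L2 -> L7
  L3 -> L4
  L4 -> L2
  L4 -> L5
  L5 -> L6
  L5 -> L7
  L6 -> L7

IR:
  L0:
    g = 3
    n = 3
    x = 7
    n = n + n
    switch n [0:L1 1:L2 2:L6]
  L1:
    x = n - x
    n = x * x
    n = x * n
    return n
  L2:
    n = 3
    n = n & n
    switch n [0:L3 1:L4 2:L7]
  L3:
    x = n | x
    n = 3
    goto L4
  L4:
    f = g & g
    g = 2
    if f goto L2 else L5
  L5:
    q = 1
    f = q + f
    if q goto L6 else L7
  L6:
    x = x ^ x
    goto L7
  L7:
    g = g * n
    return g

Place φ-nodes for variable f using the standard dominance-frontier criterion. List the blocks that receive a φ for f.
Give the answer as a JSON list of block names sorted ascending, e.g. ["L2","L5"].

idom tree: L1←L0 L2←L0 L3←L2 L4←L2 L5←L4 L6←L0 L7←L0
Join-block Dom:
  L2: preds {L0,L4}: {L0} ∩ {L0,L2,L4} = {L0}; idom=L0
  L4: preds {L2,L3}: {L0,L2} ∩ {L0,L2,L3} = {L0,L2}; idom=L2
  L6: preds {L0,L5}: {L0} ∩ {L0,L2,L4,L5} = {L0}; idom=L0
  L7: preds {L2,L5,L6}: {L0,L2} ∩ {L0,L2,L4,L5} ∩ {L0,L6} = {L0}; idom=L0

DF walk-up:
  join L2 pred L0: · stop@L0
  join L2 pred L4: L4→L2 stop@L0
  join L4 pred L2: · stop@L2
  join L4 pred L3: L3 stop@L2
  join L6 pred L0: · stop@L0
  join L6 pred L5: L5→L4→L2 stop@L0
  join L7 pred L2: L2 stop@L0
  join L7 pred L5: L5→L4→L2 stop@L0
  join L7 pred L6: L6 stop@L0
  L0 → ∅
  L1 → ∅
  L2 → {L2,L6,L7}
  L3 → {L4}
  L4 → {L2,L6,L7}
  L5 → {L6,L7}
  L6 → {L7}
  L7 → ∅

φ for f: defs {L4,L5}
  DF⁺ = {L2,L6,L7}

Answer: ["L2", "L6", "L7"]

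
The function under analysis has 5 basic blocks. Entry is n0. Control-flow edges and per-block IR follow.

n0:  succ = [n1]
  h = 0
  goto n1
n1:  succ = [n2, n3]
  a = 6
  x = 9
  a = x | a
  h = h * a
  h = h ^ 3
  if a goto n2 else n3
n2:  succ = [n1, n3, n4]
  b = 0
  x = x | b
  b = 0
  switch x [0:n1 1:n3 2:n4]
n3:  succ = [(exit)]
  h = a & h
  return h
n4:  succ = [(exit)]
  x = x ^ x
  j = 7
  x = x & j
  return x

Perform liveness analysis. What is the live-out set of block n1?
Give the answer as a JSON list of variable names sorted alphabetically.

Answer: ["a", "h", "x"]

Analysis:
Block summaries:
  n0: def={h} ue=∅
  n1: def={a,h,x} ue={h}
  n2: def={b,x} ue={x}
  n3: def={h} ue={a,h}
  n4: def={j,x} ue={x}

Live sets:
  n0: in=∅ out={h}
  n1: in={h} out={a,h,x}
  n2: in={a,h,x} out={a,h,x}
  n3: in={a,h} out=∅
  n4: in={x} out=∅

live-out(n1) = ["a", "h", "x"]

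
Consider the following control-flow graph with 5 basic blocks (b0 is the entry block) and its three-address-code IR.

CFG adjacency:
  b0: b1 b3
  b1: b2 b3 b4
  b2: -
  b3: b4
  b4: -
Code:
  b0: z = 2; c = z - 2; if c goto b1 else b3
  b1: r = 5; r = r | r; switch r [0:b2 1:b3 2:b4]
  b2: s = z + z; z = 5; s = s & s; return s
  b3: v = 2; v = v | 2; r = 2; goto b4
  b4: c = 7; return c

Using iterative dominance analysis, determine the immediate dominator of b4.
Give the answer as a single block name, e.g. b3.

idom tree: b1←b0 b2←b1 b3←b0 b4←b0
Join-block Dom:
  b3: preds {b0,b1}: {b0} ∩ {b0,b1} = {b0}; idom=b0
  b4: preds {b1,b3}: {b0,b1} ∩ {b0,b3} = {b0}; idom=b0

idom(b4) = b0

Answer: b0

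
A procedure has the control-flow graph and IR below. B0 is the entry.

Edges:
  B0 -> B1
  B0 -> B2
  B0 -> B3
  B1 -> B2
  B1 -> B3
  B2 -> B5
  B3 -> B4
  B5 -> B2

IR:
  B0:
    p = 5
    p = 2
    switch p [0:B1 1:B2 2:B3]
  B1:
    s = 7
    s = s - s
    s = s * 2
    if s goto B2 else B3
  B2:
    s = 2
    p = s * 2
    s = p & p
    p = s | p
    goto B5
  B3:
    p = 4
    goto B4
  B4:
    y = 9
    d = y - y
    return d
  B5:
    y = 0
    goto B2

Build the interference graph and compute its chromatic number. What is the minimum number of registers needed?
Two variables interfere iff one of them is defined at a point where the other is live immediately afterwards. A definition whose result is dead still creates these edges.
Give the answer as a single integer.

Answer: 2

Analysis:
Per-block:
  B0 def {p} use ∅
  B1 def {s} use ∅
  B2 def {p,s} use ∅
  B3 def {p} use ∅
  B4 def {d,y} use ∅
  B5 def {y} use ∅

Live sets:
  live B0: ∅→∅
  live B1: ∅→∅
  live B2: ∅→∅
  live B3: ∅→∅
  live B4: ∅→∅
  live B5: ∅→∅

Interference:
  d — ∅
  p — {s}
  s — {p}
  y — ∅

Colouring:
  lower bound: {p,s} mutually conflict ⇒ χ ≥ 2
  assign d→R0 p→R0 s→R1 y→R0 — no edge inside a register ⇒ χ ≤ 2
  χ = 2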